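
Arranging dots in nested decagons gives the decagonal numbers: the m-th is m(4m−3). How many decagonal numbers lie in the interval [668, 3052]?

The n-th decagonal number is n(4n−3).
Smallest index with value ≥ 668: n = 14 (giving 742).
Largest index with value ≤ 3052: n = 28 (giving 3052).
Indices 14 through 28: 15 terms.

15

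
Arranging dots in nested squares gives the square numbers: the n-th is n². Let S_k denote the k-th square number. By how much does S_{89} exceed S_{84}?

865

89² = 7921 and 84² = 7056.
Difference: 7921 − 7056 = 865.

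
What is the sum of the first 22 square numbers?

Σ_{i=1}^{22} i² = 22·23·45/6 = 3795.

3795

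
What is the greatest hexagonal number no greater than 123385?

122760

Solve n(2n−1) ≤ 123385 for integer n.
n = 248 gives 122760 ≤ 123385, while n = 249 gives 123753 > 123385; so the answer is 122760.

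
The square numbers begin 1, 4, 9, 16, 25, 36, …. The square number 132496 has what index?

364

We need n² = 132496, so n = √132496 = 364.
Check: 364² = 132496. ✓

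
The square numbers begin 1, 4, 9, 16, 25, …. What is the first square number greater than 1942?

2025

Solve n² > 1942 for integer n.
The largest n with value ≤ 1942 is 44 (since 1936 ≤ 1942 < 2025), so the first above is n = 45, value 2025.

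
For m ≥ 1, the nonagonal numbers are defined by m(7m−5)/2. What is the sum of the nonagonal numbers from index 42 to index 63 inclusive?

Σ i(7i−5)/2 = (7Σi² − 5Σi) / 2 over i = 42..63.
Σi = 2016 − 861 = 1155 and Σi² = 85344 − 23821 = 61523.
(7·61523 − 5·1155) / 2 = 424886/2 = 212443.

212443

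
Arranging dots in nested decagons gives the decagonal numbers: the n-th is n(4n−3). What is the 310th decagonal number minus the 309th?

2473

Consecutive decagonal numbers differ by 8n − 7: here 8·310 − 7 = 2473.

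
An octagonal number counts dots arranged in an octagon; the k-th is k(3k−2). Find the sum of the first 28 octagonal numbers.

Σ i(3i−2) = 3Σi² − 2Σi over i = 1..28.
Σi = 406 and Σi² = 7714.
3·7714 − 2·406 = 22330.

22330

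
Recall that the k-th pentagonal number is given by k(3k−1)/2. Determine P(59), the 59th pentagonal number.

5192

The 59th pentagonal number is n(3n−1)/2 with n = 59.
59·(3·59 − 1)/2 = 59·176/2 = 59·88 = 5192.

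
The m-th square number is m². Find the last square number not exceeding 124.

Solve n² ≤ 124 for integer n.
n = 11 gives 121 ≤ 124, while n = 12 gives 144 > 124; so the answer is 121.

121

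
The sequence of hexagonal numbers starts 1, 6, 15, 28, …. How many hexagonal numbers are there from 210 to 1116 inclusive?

13

The n-th hexagonal number is n(2n−1).
Smallest index with value ≥ 210: n = 11 (giving 231).
Largest index with value ≤ 1116: n = 23 (giving 1035).
Indices 11 through 23: 13 terms.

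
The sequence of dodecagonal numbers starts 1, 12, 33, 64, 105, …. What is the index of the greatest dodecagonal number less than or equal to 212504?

206

Solve n(5n−4) ≤ 212504 for integer n.
n = 206 gives 211356 ≤ 212504, while n = 207 gives 213417 > 212504; so the answer is index 206.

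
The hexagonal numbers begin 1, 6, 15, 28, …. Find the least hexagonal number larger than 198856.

199396

Solve n(2n−1) > 198856 for integer n.
The largest n with value ≤ 198856 is 315 (since 198135 ≤ 198856 < 199396), so the first above is n = 316, value 199396.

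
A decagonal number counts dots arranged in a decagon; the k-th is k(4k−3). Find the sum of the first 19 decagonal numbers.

Σ i(4i−3) = 4Σi² − 3Σi over i = 1..19.
Σi = 190 and Σi² = 2470.
4·2470 − 3·190 = 9310.

9310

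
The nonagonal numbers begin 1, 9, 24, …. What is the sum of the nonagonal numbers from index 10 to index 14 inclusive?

2405

Σ i(7i−5)/2 = (7Σi² − 5Σi) / 2 over i = 10..14.
Σi = 105 − 45 = 60 and Σi² = 1015 − 285 = 730.
(7·730 − 5·60) / 2 = 4810/2 = 2405.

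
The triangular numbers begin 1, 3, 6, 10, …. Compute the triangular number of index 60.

The 60th triangular number is n(n+1)/2 with n = 60.
60·61/2 = 3660/2 = 1830.

1830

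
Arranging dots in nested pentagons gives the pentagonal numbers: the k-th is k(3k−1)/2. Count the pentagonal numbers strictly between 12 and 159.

The n-th pentagonal number is n(3n−1)/2.
Smallest index with value > 12: n = 4 (giving 22).
Largest index with value < 159: n = 10 (giving 145).
Indices 4 through 10: 7 terms.

7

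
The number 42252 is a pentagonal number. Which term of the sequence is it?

Set n(3n−1)/2 = 42252, giving 3n² − n − 84504 = 0.
The discriminant is 1 + 24·42252 = 1014049, and √1014049 = 1007.
So n = (1 + 1007) / 6 = 1008/6 = 168.
Check: 168·(3·168 − 1)/2 = 42252. ✓

168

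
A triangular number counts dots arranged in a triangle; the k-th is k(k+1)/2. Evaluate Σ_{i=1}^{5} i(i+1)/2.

Σ i(i+1)/2 = (Σi² + Σi) / 2 over i = 1..5.
Σi = 15 and Σi² = 55.
(1·55 + 1·15) / 2 = 70/2 = 35.

35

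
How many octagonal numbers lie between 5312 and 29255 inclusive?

The n-th octagonal number is n(3n−2).
Smallest index with value ≥ 5312: n = 43 (giving 5461).
Largest index with value ≤ 29255: n = 99 (giving 29205).
Indices 43 through 99: 57 terms.

57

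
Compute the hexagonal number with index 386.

297606

The 386th hexagonal number is n(2n−1) with n = 386.
386·(2·386 − 1) = 386·771 = 297606.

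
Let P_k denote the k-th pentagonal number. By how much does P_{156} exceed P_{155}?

Consecutive pentagonal numbers differ by 3n − 2: here 3·156 − 2 = 466.

466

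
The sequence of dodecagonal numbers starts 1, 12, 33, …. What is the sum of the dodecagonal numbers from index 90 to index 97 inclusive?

Σ i(5i−4) = 5Σi² − 4Σi over i = 90..97.
Σi = 4753 − 4005 = 748 and Σi² = 308945 − 238965 = 69980.
5·69980 − 4·748 = 346908.

346908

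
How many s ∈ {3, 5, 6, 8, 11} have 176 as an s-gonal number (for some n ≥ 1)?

s = 3: P(3, 18) = 171 and P(3, 19) = 190; 176 is not s-gonal.
s = 5: P(5, 11) = 176. ✓
s = 6: P(6, 9) = 153 and P(6, 10) = 190; 176 is not s-gonal.
s = 8: P(8, 8) = 176. ✓
s = 11: P(11, 6) = 141 and P(11, 7) = 196; 176 is not s-gonal.
Hits: s ∈ {5, 8} → 2.

2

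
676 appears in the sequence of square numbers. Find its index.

26

We need n² = 676, so n = √676 = 26.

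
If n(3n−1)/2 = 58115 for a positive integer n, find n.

197

Set n(3n−1)/2 = 58115, giving 3n² − n − 116230 = 0.
The discriminant is 1 + 24·58115 = 1394761, and √1394761 = 1181.
So n = (1 + 1181) / 6 = 1182/6 = 197.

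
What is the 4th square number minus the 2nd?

12

4² = 16 and 2² = 4.
Difference: 16 − 4 = 12.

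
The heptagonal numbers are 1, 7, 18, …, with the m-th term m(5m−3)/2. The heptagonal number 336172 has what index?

367

Set n(5n−3)/2 = 336172, giving 5n² − 3n − 672344 = 0.
The discriminant is 9 + 40·336172 = 13446889, and √13446889 = 3667.
So n = (3 + 3667) / 10 = 3670/10 = 367.
Check: 367·(5·367 − 3)/2 = 336172. ✓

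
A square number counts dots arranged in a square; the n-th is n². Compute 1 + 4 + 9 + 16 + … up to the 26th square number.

Σ_{i=1}^{26} i² = 26·27·53/6 = 6201.

6201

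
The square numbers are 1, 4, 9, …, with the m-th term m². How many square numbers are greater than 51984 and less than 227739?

249

The n-th square number is n².
Smallest index with value > 51984: n = 229 (giving 52441).
Largest index with value < 227739: n = 477 (giving 227529).
Indices 229 through 477: 249 terms.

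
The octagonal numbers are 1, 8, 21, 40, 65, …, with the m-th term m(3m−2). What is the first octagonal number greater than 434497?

434721

Solve n(3n−2) > 434497 for integer n.
The largest n with value ≤ 434497 is 380 (since 432440 ≤ 434497 < 434721), so the first above is n = 381, value 434721.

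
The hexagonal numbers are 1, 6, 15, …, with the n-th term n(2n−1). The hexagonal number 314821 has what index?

397

Set n(2n−1) = 314821, giving 2n² − n − 314821 = 0.
The discriminant is 1 + 8·314821 = 2518569, and √2518569 = 1587.
So n = (1 + 1587) / 4 = 1588/4 = 397.
Check: 397·(2·397 − 1) = 314821. ✓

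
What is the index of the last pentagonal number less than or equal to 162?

10

Solve n(3n−1)/2 ≤ 162 for integer n.
n = 10 gives 145 ≤ 162, while n = 11 gives 176 > 162; so the answer is index 10.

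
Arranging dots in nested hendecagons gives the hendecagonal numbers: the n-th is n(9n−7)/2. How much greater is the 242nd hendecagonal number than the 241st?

Consecutive hendecagonal numbers differ by 9n − 8: here 9·242 − 8 = 2170.

2170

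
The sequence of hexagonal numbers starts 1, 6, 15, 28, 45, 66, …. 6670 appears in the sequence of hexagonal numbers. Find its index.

Set n(2n−1) = 6670, giving 2n² − n − 6670 = 0.
The discriminant is 1 + 8·6670 = 53361, and √53361 = 231.
So n = (1 + 231) / 4 = 232/4 = 58.

58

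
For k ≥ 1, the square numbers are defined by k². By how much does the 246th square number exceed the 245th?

n² − (n−1)² = 2n − 1, so 246² − 245² = 2·246 − 1 = 491.

491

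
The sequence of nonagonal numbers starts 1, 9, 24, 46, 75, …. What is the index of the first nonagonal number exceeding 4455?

37

Solve n(7n−5)/2 > 4455 for integer n.
The largest n with value ≤ 4455 is 36 (since 4446 ≤ 4455 < 4699), so the first above is n = 37, value 4699.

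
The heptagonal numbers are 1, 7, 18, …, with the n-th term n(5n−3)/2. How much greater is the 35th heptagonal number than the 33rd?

35·(5·35 − 3)/2 = 3010 and 33·(5·33 − 3)/2 = 2673.
Difference: 3010 − 2673 = 337.

337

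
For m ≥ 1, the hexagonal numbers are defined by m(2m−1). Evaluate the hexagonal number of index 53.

The 53rd hexagonal number is n(2n−1) with n = 53.
53·(2·53 − 1) = 53·105 = 5565.

5565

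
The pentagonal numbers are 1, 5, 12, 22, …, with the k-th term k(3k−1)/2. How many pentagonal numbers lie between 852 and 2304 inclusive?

16

The n-th pentagonal number is n(3n−1)/2.
Smallest index with value ≥ 852: n = 24 (giving 852).
Largest index with value ≤ 2304: n = 39 (giving 2262).
Indices 24 through 39: 16 terms.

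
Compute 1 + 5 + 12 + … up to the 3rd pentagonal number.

18

Σ i(3i−1)/2 = (3Σi² − Σi) / 2 over i = 1..3.
Σi = 6 and Σi² = 14.
(3·14 − 1·6) / 2 = 36/2 = 18.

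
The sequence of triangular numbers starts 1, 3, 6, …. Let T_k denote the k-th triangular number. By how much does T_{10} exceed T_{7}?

27

10·11/2 = 55 and 7·8/2 = 28.
Difference: 55 − 28 = 27.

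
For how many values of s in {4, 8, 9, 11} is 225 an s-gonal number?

s = 4: P(4, 15) = 225. ✓
s = 8: P(8, 9) = 225. ✓
s = 9: P(9, 8) = 204 and P(9, 9) = 261; 225 is not s-gonal.
s = 11: P(11, 7) = 196 and P(11, 8) = 260; 225 is not s-gonal.
Hits: s ∈ {4, 8} → 2.

2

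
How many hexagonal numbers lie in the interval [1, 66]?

6

The n-th hexagonal number is n(2n−1).
Smallest index with value ≥ 1: n = 1 (giving 1).
Largest index with value ≤ 66: n = 6 (giving 66).
Indices 1 through 6: 6 terms.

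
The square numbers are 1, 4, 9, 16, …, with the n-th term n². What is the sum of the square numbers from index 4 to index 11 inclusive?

Σ_{i=4}^{11} i² = 506 − 14 = 492.

492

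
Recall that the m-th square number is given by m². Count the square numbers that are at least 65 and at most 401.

12

The n-th square number is n².
Smallest index with value ≥ 65: n = 9 (giving 81).
Largest index with value ≤ 401: n = 20 (giving 400).
Indices 9 through 20: 12 terms.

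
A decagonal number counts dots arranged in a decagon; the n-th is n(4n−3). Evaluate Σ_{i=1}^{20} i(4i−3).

10850

Σ i(4i−3) = 4Σi² − 3Σi over i = 1..20.
Σi = 210 and Σi² = 2870.
4·2870 − 3·210 = 10850.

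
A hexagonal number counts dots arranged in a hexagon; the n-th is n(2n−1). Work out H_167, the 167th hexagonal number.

The 167th hexagonal number is n(2n−1) with n = 167.
167·(2·167 − 1) = 167·333 = 55611.

55611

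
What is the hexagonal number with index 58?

The 58th hexagonal number is n(2n−1) with n = 58.
58·(2·58 − 1) = 58·115 = 6670.

6670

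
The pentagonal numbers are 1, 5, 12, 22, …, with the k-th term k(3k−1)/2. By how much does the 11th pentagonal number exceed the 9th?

59

11·(3·11 − 1)/2 = 176 and 9·(3·9 − 1)/2 = 117.
Difference: 176 − 117 = 59.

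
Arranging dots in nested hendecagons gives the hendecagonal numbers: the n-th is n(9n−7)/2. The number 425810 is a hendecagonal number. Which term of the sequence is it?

308

Set n(9n−7)/2 = 425810, giving 9n² − 7n − 851620 = 0.
So n = (7 + 5537) / 18 = 5544/18 = 308.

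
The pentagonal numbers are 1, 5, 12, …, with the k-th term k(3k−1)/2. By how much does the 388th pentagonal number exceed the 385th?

3477

388·(3·388 − 1)/2 = 225622 and 385·(3·385 − 1)/2 = 222145.
Difference: 225622 − 222145 = 3477.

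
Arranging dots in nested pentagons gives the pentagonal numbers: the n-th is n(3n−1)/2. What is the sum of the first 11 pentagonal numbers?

Σ i(3i−1)/2 = (3Σi² − Σi) / 2 over i = 1..11.
Σi = 66 and Σi² = 506.
(3·506 − 1·66) / 2 = 1452/2 = 726.

726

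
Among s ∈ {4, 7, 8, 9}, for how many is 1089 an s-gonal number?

s = 4: P(4, 33) = 1089. ✓
s = 7: P(7, 21) = 1071 and P(7, 22) = 1177; 1089 is not s-gonal.
s = 8: P(8, 19) = 1045 and P(8, 20) = 1160; 1089 is not s-gonal.
s = 9: P(9, 18) = 1089. ✓
Hits: s ∈ {4, 9} → 2.

2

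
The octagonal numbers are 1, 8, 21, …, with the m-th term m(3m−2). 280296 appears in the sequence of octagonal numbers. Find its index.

306

Set n(3n−2) = 280296, giving 3n² − 2n − 280296 = 0.
So n = (2 + 1834) / 6 = 1836/6 = 306.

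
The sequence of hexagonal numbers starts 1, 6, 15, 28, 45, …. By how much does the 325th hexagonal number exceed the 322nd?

325·(2·325 − 1) = 210925 and 322·(2·322 − 1) = 207046.
Difference: 210925 − 207046 = 3879.

3879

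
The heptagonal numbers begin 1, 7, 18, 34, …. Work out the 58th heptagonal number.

58·(5·58 − 3)/2 = 58·287/2 = 8323.

8323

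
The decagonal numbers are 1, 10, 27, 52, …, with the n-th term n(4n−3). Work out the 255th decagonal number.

255·(4·255 − 3) = 255·1017 = 259335.

259335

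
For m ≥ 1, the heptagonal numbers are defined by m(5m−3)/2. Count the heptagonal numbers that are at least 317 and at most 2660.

The n-th heptagonal number is n(5n−3)/2.
Smallest index with value ≥ 317: n = 12 (giving 342).
Largest index with value ≤ 2660: n = 32 (giving 2512).
Indices 12 through 32: 21 terms.

21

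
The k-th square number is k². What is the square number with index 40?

The 40th square number is n² with n = 40.
40² = 1600.

1600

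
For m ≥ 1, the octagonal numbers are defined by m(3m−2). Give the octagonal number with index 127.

The 127th octagonal number is n(3n−2) with n = 127.
127·(3·127 − 2) = 127·379 = 48133.

48133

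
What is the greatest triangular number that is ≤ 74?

66

Solve n(n+1)/2 ≤ 74 for integer n.
n = 11 gives 66 ≤ 74, while n = 12 gives 78 > 74; so the answer is 66.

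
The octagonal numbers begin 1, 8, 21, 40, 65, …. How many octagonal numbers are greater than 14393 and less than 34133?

37

The n-th octagonal number is n(3n−2).
Smallest index with value > 14393: n = 70 (giving 14560).
Largest index with value < 34133: n = 106 (giving 33496).
Indices 70 through 106: 37 terms.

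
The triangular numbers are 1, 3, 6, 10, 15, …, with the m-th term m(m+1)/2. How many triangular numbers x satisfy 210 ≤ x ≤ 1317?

The n-th triangular number is n(n+1)/2.
Smallest index with value ≥ 210: n = 20 (giving 210).
Largest index with value ≤ 1317: n = 50 (giving 1275).
Indices 20 through 50: 31 terms.

31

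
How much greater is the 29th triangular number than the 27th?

29·30/2 = 435 and 27·28/2 = 378.
Difference: 435 − 378 = 57.

57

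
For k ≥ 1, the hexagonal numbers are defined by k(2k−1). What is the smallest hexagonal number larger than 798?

861

Solve n(2n−1) > 798 for integer n.
The largest n with value ≤ 798 is 20 (since 780 ≤ 798 < 861), so the first above is n = 21, value 861.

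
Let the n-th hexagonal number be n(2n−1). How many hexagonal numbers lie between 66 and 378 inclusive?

9

The n-th hexagonal number is n(2n−1).
Smallest index with value ≥ 66: n = 6 (giving 66).
Largest index with value ≤ 378: n = 14 (giving 378).
Indices 6 through 14: 9 terms.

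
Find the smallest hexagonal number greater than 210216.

Solve n(2n−1) > 210216 for integer n.
The largest n with value ≤ 210216 is 324 (since 209628 ≤ 210216 < 210925), so the first above is n = 325, value 210925.

210925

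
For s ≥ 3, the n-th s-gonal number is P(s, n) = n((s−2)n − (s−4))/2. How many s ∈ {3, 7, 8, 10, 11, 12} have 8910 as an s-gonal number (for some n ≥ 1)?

s = 3: P(3, 132) = 8778 and P(3, 133) = 8911; 8910 is not s-gonal.
s = 7: P(7, 60) = 8910. ✓
s = 8: P(8, 54) = 8640 and P(8, 55) = 8965; 8910 is not s-gonal.
s = 10: P(10, 47) = 8695 and P(10, 48) = 9072; 8910 is not s-gonal.
s = 11: P(11, 44) = 8558 and P(11, 45) = 8955; 8910 is not s-gonal.
s = 12: P(12, 42) = 8652 and P(12, 43) = 9073; 8910 is not s-gonal.
Hits: s ∈ {7} → 1.

1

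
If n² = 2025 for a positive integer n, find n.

45

We need n² = 2025, so n = √2025 = 45.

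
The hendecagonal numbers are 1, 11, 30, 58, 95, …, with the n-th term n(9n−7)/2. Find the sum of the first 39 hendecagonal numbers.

89700

Σ i(9i−7)/2 = (9Σi² − 7Σi) / 2 over i = 1..39.
Σi = 780 and Σi² = 20540.
(9·20540 − 7·780) / 2 = 179400/2 = 89700.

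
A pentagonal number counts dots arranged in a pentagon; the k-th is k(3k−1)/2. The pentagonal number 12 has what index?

3

Set n(3n−1)/2 = 12, giving 3n² − n − 24 = 0.
So n = (1 + 17) / 6 = 18/6 = 3.
Check: 3·(3·3 − 1)/2 = 12. ✓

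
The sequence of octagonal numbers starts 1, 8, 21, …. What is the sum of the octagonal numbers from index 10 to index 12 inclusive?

1029

Σ i(3i−2) = 3Σi² − 2Σi over i = 10..12.
Σi = 78 − 45 = 33 and Σi² = 650 − 285 = 365.
3·365 − 2·33 = 1029.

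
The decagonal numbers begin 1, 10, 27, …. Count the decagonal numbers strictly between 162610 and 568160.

175

The n-th decagonal number is n(4n−3).
Smallest index with value > 162610: n = 203 (giving 164227).
Largest index with value < 568160: n = 377 (giving 567385).
Indices 203 through 377: 175 terms.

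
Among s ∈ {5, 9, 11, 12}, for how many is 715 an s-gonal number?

s = 5: P(5, 22) = 715. ✓
s = 9: P(9, 14) = 651 and P(9, 15) = 750; 715 is not s-gonal.
s = 11: P(11, 13) = 715. ✓
s = 12: P(12, 12) = 672 and P(12, 13) = 793; 715 is not s-gonal.
Hits: s ∈ {5, 11} → 2.

2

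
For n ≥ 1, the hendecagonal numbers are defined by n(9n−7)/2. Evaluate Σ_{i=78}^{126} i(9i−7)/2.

2320689

Σ i(9i−7)/2 = (9Σi² − 7Σi) / 2 over i = 78..126.
Σi = 8001 − 3003 = 4998 and Σi² = 674751 − 155155 = 519596.
(9·519596 − 7·4998) / 2 = 4641378/2 = 2320689.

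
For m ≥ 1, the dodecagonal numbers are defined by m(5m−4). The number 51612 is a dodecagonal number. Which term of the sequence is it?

Set n(5n−4) = 51612, giving 5n² − 4n − 51612 = 0.
The discriminant is 16 + 20·51612 = 1032256, and √1032256 = 1016.
So n = (4 + 1016) / 10 = 1020/10 = 102.
Check: 102·(5·102 − 4) = 51612. ✓

102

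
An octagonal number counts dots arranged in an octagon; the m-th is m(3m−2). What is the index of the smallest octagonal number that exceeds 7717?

Solve n(3n−2) > 7717 for integer n.
The largest n with value ≤ 7717 is 51 (since 7701 ≤ 7717 < 8008), so the first above is n = 52, value 8008.

52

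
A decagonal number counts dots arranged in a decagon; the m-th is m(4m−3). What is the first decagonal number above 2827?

2835

Solve n(4n−3) > 2827 for integer n.
The largest n with value ≤ 2827 is 26 (since 2626 ≤ 2827 < 2835), so the first above is n = 27, value 2835.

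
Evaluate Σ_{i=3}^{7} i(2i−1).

245

Σ i(2i−1) = 2Σi² − Σi over i = 3..7.
Σi = 28 − 3 = 25 and Σi² = 140 − 5 = 135.
2·135 − 1·25 = 245.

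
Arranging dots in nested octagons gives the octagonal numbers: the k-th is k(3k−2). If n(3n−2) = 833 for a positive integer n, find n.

17

Set n(3n−2) = 833, giving 3n² − 2n − 833 = 0.
The discriminant is 4 + 12·833 = 10000, and √10000 = 100.
So n = (2 + 100) / 6 = 102/6 = 17.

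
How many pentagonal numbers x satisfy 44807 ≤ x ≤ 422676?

The n-th pentagonal number is n(3n−1)/2.
Smallest index with value ≥ 44807: n = 173 (giving 44807).
Largest index with value ≤ 422676: n = 531 (giving 422676).
Indices 173 through 531: 359 terms.

359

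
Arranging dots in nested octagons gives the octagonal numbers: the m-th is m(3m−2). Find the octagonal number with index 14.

560

The 14th octagonal number is n(3n−2) with n = 14.
14·(3·14 − 2) = 14·40 = 560.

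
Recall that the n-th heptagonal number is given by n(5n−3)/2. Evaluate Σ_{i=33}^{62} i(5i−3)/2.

172700

Σ i(5i−3)/2 = (5Σi² − 3Σi) / 2 over i = 33..62.
Σi = 1953 − 528 = 1425 and Σi² = 81375 − 11440 = 69935.
(5·69935 − 3·1425) / 2 = 345400/2 = 172700.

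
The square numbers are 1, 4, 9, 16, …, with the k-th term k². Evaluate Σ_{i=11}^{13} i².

434

Σ_{i=11}^{13} i² = 819 − 385 = 434.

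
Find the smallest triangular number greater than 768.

780

Solve n(n+1)/2 > 768 for integer n.
The largest n with value ≤ 768 is 38 (since 741 ≤ 768 < 780), so the first above is n = 39, value 780.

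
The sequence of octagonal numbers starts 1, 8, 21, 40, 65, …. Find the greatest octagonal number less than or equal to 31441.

Solve n(3n−2) ≤ 31441 for integer n.
n = 102 gives 31008 ≤ 31441, while n = 103 gives 31621 > 31441; so the answer is 31008.

31008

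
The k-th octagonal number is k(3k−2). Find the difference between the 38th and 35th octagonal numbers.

38·(3·38 − 2) = 4256 and 35·(3·35 − 2) = 3605.
Difference: 4256 − 3605 = 651.

651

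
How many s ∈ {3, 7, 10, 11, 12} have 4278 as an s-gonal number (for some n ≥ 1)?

1

s = 3: P(3, 92) = 4278. ✓
s = 7: P(7, 41) = 4141 and P(7, 42) = 4347; 4278 is not s-gonal.
s = 10: P(10, 33) = 4257 and P(10, 34) = 4522; 4278 is not s-gonal.
s = 11: P(11, 31) = 4216 and P(11, 32) = 4496; 4278 is not s-gonal.
s = 12: P(12, 29) = 4089 and P(12, 30) = 4380; 4278 is not s-gonal.
Hits: s ∈ {3} → 1.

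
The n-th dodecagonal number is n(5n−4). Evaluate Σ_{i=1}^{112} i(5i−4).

2347688

Σ i(5i−4) = 5Σi² − 4Σi over i = 1..112.
Σi = 6328 and Σi² = 474600.
5·474600 − 4·6328 = 2347688.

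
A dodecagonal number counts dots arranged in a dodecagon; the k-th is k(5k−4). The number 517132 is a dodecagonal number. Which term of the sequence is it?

Set n(5n−4) = 517132, giving 5n² − 4n − 517132 = 0.
So n = (4 + 3216) / 10 = 3220/10 = 322.

322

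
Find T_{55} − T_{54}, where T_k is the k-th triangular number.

55

Consecutive triangular numbers differ by n: T_{55} − T_{54} = 55.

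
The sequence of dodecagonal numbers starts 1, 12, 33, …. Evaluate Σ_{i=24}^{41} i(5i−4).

95145

Σ i(5i−4) = 5Σi² − 4Σi over i = 24..41.
Σi = 861 − 276 = 585 and Σi² = 23821 − 4324 = 19497.
5·19497 − 4·585 = 95145.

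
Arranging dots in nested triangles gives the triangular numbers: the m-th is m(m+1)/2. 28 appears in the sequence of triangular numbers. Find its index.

7

Set n(n+1)/2 = 28, giving n² + n − 56 = 0.
So n = (-1 + 15) / 2 = 14/2 = 7.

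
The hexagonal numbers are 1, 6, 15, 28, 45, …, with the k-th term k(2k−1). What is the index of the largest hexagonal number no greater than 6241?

56

Solve n(2n−1) ≤ 6241 for integer n.
n = 56 gives 6216 ≤ 6241, while n = 57 gives 6441 > 6241; so the answer is index 56.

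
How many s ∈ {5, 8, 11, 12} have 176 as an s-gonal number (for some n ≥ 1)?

2

s = 5: P(5, 11) = 176. ✓
s = 8: P(8, 8) = 176. ✓
s = 11: P(11, 6) = 141 and P(11, 7) = 196; 176 is not s-gonal.
s = 12: P(12, 6) = 156 and P(12, 7) = 217; 176 is not s-gonal.
Hits: s ∈ {5, 8} → 2.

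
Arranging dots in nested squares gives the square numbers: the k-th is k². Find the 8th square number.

The 8th square number is n² with n = 8.
8² = 64.

64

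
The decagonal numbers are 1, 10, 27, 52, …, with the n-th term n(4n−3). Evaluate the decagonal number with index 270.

The 270th decagonal number is n(4n−3) with n = 270.
270·(4·270 − 3) = 270·1077 = 290790.

290790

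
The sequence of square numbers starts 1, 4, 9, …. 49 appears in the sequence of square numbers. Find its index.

We need n² = 49, so n = √49 = 7.
Check: 7² = 49. ✓

7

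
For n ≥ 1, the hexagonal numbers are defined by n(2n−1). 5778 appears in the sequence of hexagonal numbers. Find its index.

Set n(2n−1) = 5778, giving 2n² − n − 5778 = 0.
So n = (1 + 215) / 4 = 216/4 = 54.
Check: 54·(2·54 − 1) = 5778. ✓

54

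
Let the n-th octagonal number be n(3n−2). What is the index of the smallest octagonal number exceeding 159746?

Solve n(3n−2) > 159746 for integer n.
The largest n with value ≤ 159746 is 231 (since 159621 ≤ 159746 < 161008), so the first above is n = 232, value 161008.

232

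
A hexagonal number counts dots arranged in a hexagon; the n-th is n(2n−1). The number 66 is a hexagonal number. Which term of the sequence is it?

Set n(2n−1) = 66, giving 2n² − n − 66 = 0.
The discriminant is 1 + 8·66 = 529, and √529 = 23.
So n = (1 + 23) / 4 = 24/4 = 6.

6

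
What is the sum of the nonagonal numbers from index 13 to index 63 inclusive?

291584

Σ i(7i−5)/2 = (7Σi² − 5Σi) / 2 over i = 13..63.
Σi = 2016 − 78 = 1938 and Σi² = 85344 − 650 = 84694.
(7·84694 − 5·1938) / 2 = 583168/2 = 291584.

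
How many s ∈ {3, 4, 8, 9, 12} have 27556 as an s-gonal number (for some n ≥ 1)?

1

s = 3: P(3, 234) = 27495 and P(3, 235) = 27730; 27556 is not s-gonal.
s = 4: P(4, 166) = 27556. ✓
s = 8: P(8, 96) = 27456 and P(8, 97) = 28033; 27556 is not s-gonal.
s = 9: P(9, 89) = 27501 and P(9, 90) = 28125; 27556 is not s-gonal.
s = 12: P(12, 74) = 27084 and P(12, 75) = 27825; 27556 is not s-gonal.
Hits: s ∈ {4} → 1.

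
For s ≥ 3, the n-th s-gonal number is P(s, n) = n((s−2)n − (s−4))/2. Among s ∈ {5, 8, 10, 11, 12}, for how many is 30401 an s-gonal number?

1

s = 5: P(5, 142) = 30175 and P(5, 143) = 30602; 30401 is not s-gonal.
s = 8: P(8, 101) = 30401. ✓
s = 10: P(10, 87) = 30015 and P(10, 88) = 30712; 30401 is not s-gonal.
s = 11: P(11, 82) = 29971 and P(11, 83) = 30710; 30401 is not s-gonal.
s = 12: P(12, 78) = 30108 and P(12, 79) = 30889; 30401 is not s-gonal.
Hits: s ∈ {8} → 1.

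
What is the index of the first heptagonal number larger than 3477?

38

Solve n(5n−3)/2 > 3477 for integer n.
The largest n with value ≤ 3477 is 37 (since 3367 ≤ 3477 < 3553), so the first above is n = 38, value 3553.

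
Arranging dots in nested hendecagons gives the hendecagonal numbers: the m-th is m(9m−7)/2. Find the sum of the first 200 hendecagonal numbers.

Σ i(9i−7)/2 = (9Σi² − 7Σi) / 2 over i = 1..200.
Σi = 20100 and Σi² = 2686700.
(9·2686700 − 7·20100) / 2 = 24039600/2 = 12019800.

12019800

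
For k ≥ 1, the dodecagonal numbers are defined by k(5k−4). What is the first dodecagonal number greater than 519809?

520353

Solve n(5n−4) > 519809 for integer n.
The largest n with value ≤ 519809 is 322 (since 517132 ≤ 519809 < 520353), so the first above is n = 323, value 520353.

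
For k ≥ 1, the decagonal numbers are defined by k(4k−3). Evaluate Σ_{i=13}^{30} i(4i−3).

Σ i(4i−3) = 4Σi² − 3Σi over i = 13..30.
Σi = 465 − 78 = 387 and Σi² = 9455 − 650 = 8805.
4·8805 − 3·387 = 34059.

34059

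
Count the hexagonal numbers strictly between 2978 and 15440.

The n-th hexagonal number is n(2n−1).
Smallest index with value > 2978: n = 39 (giving 3003).
Largest index with value < 15440: n = 88 (giving 15400).
Indices 39 through 88: 50 terms.

50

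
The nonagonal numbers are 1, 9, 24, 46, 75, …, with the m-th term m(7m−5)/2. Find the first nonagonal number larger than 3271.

3286

Solve n(7n−5)/2 > 3271 for integer n.
The largest n with value ≤ 3271 is 30 (since 3075 ≤ 3271 < 3286), so the first above is n = 31, value 3286.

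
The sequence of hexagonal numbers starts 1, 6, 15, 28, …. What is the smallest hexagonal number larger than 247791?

248865

Solve n(2n−1) > 247791 for integer n.
The largest n with value ≤ 247791 is 352 (since 247456 ≤ 247791 < 248865), so the first above is n = 353, value 248865.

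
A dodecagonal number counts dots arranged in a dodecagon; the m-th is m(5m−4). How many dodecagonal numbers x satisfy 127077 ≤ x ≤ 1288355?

349

The n-th dodecagonal number is n(5n−4).
Smallest index with value ≥ 127077: n = 160 (giving 127360).
Largest index with value ≤ 1288355: n = 508 (giving 1288288).
Indices 160 through 508: 349 terms.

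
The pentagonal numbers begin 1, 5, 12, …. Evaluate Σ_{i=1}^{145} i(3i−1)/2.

1534825

Σ i(3i−1)/2 = (3Σi² − Σi) / 2 over i = 1..145.
Σi = 10585 and Σi² = 1026745.
(3·1026745 − 1·10585) / 2 = 3069650/2 = 1534825.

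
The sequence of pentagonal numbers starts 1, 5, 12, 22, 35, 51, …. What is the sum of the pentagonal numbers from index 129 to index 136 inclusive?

210208

Σ i(3i−1)/2 = (3Σi² − Σi) / 2 over i = 129..136.
Σi = 9316 − 8256 = 1060 and Σi² = 847756 − 707264 = 140492.
(3·140492 − 1·1060) / 2 = 420416/2 = 210208.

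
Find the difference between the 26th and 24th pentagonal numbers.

149

26·(3·26 − 1)/2 = 1001 and 24·(3·24 − 1)/2 = 852.
Difference: 1001 − 852 = 149.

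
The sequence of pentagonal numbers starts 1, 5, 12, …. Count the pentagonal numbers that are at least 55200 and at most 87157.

The n-th pentagonal number is n(3n−1)/2.
Smallest index with value ≥ 55200: n = 192 (giving 55200).
Largest index with value ≤ 87157: n = 241 (giving 87001).
Indices 192 through 241: 50 terms.

50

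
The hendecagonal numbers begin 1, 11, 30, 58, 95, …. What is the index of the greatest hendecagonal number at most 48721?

104

Solve n(9n−7)/2 ≤ 48721 for integer n.
n = 104 gives 48308 ≤ 48721, while n = 105 gives 49245 > 48721; so the answer is index 104.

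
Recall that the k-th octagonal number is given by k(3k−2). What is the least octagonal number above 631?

Solve n(3n−2) > 631 for integer n.
The largest n with value ≤ 631 is 14 (since 560 ≤ 631 < 645), so the first above is n = 15, value 645.

645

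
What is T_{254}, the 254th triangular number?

32385

The 254th triangular number is n(n+1)/2 with n = 254.
254·255/2 = 64770/2 = 32385.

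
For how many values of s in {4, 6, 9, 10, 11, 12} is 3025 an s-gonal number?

s = 4: P(4, 55) = 3025. ✓
s = 6: P(6, 39) = 3003 and P(6, 40) = 3160; 3025 is not s-gonal.
s = 9: P(9, 29) = 2871 and P(9, 30) = 3075; 3025 is not s-gonal.
s = 10: P(10, 27) = 2835 and P(10, 28) = 3052; 3025 is not s-gonal.
s = 11: P(11, 26) = 2951 and P(11, 27) = 3186; 3025 is not s-gonal.
s = 12: P(12, 25) = 3025. ✓
Hits: s ∈ {4, 12} → 2.

2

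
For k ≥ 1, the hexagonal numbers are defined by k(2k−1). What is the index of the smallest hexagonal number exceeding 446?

16

Solve n(2n−1) > 446 for integer n.
The largest n with value ≤ 446 is 15 (since 435 ≤ 446 < 496), so the first above is n = 16, value 496.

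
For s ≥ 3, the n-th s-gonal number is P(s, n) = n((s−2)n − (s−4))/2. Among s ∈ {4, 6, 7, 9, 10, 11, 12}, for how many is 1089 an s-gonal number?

2

s = 4: P(4, 33) = 1089. ✓
s = 6: P(6, 23) = 1035 and P(6, 24) = 1128; 1089 is not s-gonal.
s = 7: P(7, 21) = 1071 and P(7, 22) = 1177; 1089 is not s-gonal.
s = 9: P(9, 18) = 1089. ✓
s = 10: P(10, 16) = 976 and P(10, 17) = 1105; 1089 is not s-gonal.
s = 11: P(11, 15) = 960 and P(11, 16) = 1096; 1089 is not s-gonal.
s = 12: P(12, 15) = 1065 and P(12, 16) = 1216; 1089 is not s-gonal.
Hits: s ∈ {4, 9} → 2.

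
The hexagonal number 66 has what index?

Set n(2n−1) = 66, giving 2n² − n − 66 = 0.
The discriminant is 1 + 8·66 = 529, and √529 = 23.
So n = (1 + 23) / 4 = 24/4 = 6.

6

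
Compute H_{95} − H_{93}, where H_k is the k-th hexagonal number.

95·(2·95 − 1) = 17955 and 93·(2·93 − 1) = 17205.
Difference: 17955 − 17205 = 750.

750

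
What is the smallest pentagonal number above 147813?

Solve n(3n−1)/2 > 147813 for integer n.
The largest n with value ≤ 147813 is 314 (since 147737 ≤ 147813 < 148680), so the first above is n = 315, value 148680.

148680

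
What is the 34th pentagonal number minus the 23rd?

935

34·(3·34 − 1)/2 = 1717 and 23·(3·23 − 1)/2 = 782.
Difference: 1717 − 782 = 935.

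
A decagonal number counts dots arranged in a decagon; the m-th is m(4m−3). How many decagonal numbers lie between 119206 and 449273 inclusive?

162

The n-th decagonal number is n(4n−3).
Smallest index with value ≥ 119206: n = 174 (giving 120582).
Largest index with value ≤ 449273: n = 335 (giving 447895).
Indices 174 through 335: 162 terms.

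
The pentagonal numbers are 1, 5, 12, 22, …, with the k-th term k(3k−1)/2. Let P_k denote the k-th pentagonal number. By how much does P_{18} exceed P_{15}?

147

18·(3·18 − 1)/2 = 477 and 15·(3·15 − 1)/2 = 330.
Difference: 477 − 330 = 147.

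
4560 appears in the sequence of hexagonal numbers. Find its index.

Set n(2n−1) = 4560, giving 2n² − n − 4560 = 0.
The discriminant is 1 + 8·4560 = 36481, and √36481 = 191.
So n = (1 + 191) / 4 = 192/4 = 48.

48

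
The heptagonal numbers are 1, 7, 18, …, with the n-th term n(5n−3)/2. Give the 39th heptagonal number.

3744

The 39th heptagonal number is n(5n−3)/2 with n = 39.
39·(5·39 − 3)/2 = 39·192/2 = 39·96 = 3744.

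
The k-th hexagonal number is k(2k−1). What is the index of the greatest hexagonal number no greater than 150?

8

Solve n(2n−1) ≤ 150 for integer n.
n = 8 gives 120 ≤ 150, while n = 9 gives 153 > 150; so the answer is index 8.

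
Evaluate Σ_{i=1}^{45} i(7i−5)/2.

107295

Σ i(7i−5)/2 = (7Σi² − 5Σi) / 2 over i = 1..45.
Σi = 1035 and Σi² = 31395.
(7·31395 − 5·1035) / 2 = 214590/2 = 107295.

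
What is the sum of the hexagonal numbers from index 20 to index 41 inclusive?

42031

Σ i(2i−1) = 2Σi² − Σi over i = 20..41.
Σi = 861 − 190 = 671 and Σi² = 23821 − 2470 = 21351.
2·21351 − 1·671 = 42031.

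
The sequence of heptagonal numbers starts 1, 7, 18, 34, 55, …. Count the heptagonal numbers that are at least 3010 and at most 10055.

29

The n-th heptagonal number is n(5n−3)/2.
Smallest index with value ≥ 3010: n = 35 (giving 3010).
Largest index with value ≤ 10055: n = 63 (giving 9828).
Indices 35 through 63: 29 terms.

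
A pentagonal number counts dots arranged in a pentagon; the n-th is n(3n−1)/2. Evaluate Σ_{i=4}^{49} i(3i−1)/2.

Σ i(3i−1)/2 = (3Σi² − Σi) / 2 over i = 4..49.
Σi = 1225 − 6 = 1219 and Σi² = 40425 − 14 = 40411.
(3·40411 − 1·1219) / 2 = 120014/2 = 60007.

60007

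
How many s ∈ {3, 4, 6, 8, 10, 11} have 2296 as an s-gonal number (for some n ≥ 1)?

1

s = 3: P(3, 67) = 2278 and P(3, 68) = 2346; 2296 is not s-gonal.
s = 4: P(4, 47) = 2209 and P(4, 48) = 2304; 2296 is not s-gonal.
s = 6: P(6, 34) = 2278 and P(6, 35) = 2415; 2296 is not s-gonal.
s = 8: P(8, 28) = 2296. ✓
s = 10: P(10, 24) = 2232 and P(10, 25) = 2425; 2296 is not s-gonal.
s = 11: P(11, 22) = 2101 and P(11, 23) = 2300; 2296 is not s-gonal.
Hits: s ∈ {8} → 1.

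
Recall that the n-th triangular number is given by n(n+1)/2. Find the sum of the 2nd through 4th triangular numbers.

Σ i(i+1)/2 = (Σi² + Σi) / 2 over i = 2..4.
Σi = 10 − 1 = 9 and Σi² = 30 − 1 = 29.
(1·29 + 1·9) / 2 = 38/2 = 19.

19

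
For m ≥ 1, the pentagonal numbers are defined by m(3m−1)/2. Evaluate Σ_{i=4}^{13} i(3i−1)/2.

Σ i(3i−1)/2 = (3Σi² − Σi) / 2 over i = 4..13.
Σi = 91 − 6 = 85 and Σi² = 819 − 14 = 805.
(3·805 − 1·85) / 2 = 2330/2 = 1165.

1165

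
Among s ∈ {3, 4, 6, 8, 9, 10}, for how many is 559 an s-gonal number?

1

s = 3: P(3, 32) = 528 and P(3, 33) = 561; 559 is not s-gonal.
s = 4: P(4, 23) = 529 and P(4, 24) = 576; 559 is not s-gonal.
s = 6: P(6, 16) = 496 and P(6, 17) = 561; 559 is not s-gonal.
s = 8: P(8, 13) = 481 and P(8, 14) = 560; 559 is not s-gonal.
s = 9: P(9, 13) = 559. ✓
s = 10: P(10, 12) = 540 and P(10, 13) = 637; 559 is not s-gonal.
Hits: s ∈ {9} → 1.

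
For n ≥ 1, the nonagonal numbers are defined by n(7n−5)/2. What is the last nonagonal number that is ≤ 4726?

Solve n(7n−5)/2 ≤ 4726 for integer n.
n = 37 gives 4699 ≤ 4726, while n = 38 gives 4959 > 4726; so the answer is 4699.

4699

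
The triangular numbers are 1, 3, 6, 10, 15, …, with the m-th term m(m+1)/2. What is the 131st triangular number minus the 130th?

131

Consecutive triangular numbers differ by n: T_{131} − T_{130} = 131.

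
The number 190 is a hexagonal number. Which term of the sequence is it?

10

Set n(2n−1) = 190, giving 2n² − n − 190 = 0.
The discriminant is 1 + 8·190 = 1521, and √1521 = 39.
So n = (1 + 39) / 4 = 40/4 = 10.
Check: 10·(2·10 − 1) = 190. ✓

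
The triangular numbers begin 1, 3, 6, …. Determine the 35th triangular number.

630

35·36/2 = 1260/2 = 630.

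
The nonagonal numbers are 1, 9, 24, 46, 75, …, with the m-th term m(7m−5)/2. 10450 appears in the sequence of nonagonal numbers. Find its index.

Set n(7n−5)/2 = 10450, giving 7n² − 5n − 20900 = 0.
The discriminant is 25 + 56·10450 = 585225, and √585225 = 765.
So n = (5 + 765) / 14 = 770/14 = 55.
Check: 55·(7·55 − 5)/2 = 10450. ✓

55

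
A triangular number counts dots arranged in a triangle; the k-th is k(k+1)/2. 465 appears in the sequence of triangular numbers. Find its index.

30

Set n(n+1)/2 = 465, giving n² + n − 930 = 0.
So n = (-1 + 61) / 2 = 60/2 = 30.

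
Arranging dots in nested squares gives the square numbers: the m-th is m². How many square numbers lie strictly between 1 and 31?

The n-th square number is n².
Smallest index with value > 1: n = 2 (giving 4).
Largest index with value < 31: n = 5 (giving 25).
Indices 2 through 5: 4 terms.

4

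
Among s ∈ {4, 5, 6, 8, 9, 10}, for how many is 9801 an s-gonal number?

s = 4: P(4, 99) = 9801. ✓
s = 5: P(5, 81) = 9801. ✓
s = 6: P(6, 70) = 9730 and P(6, 71) = 10011; 9801 is not s-gonal.
s = 8: P(8, 57) = 9633 and P(8, 58) = 9976; 9801 is not s-gonal.
s = 9: P(9, 53) = 9699 and P(9, 54) = 10071; 9801 is not s-gonal.
s = 10: P(10, 49) = 9457 and P(10, 50) = 9850; 9801 is not s-gonal.
Hits: s ∈ {4, 5} → 2.

2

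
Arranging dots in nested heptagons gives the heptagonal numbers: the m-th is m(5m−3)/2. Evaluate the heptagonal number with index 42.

42·(5·42 − 3)/2 = 42·207/2 = 4347.

4347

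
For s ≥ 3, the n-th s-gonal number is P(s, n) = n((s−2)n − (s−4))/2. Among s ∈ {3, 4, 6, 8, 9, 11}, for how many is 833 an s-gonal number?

2

s = 3: P(3, 40) = 820 and P(3, 41) = 861; 833 is not s-gonal.
s = 4: P(4, 28) = 784 and P(4, 29) = 841; 833 is not s-gonal.
s = 6: P(6, 20) = 780 and P(6, 21) = 861; 833 is not s-gonal.
s = 8: P(8, 17) = 833. ✓
s = 9: P(9, 15) = 750 and P(9, 16) = 856; 833 is not s-gonal.
s = 11: P(11, 14) = 833. ✓
Hits: s ∈ {8, 11} → 2.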